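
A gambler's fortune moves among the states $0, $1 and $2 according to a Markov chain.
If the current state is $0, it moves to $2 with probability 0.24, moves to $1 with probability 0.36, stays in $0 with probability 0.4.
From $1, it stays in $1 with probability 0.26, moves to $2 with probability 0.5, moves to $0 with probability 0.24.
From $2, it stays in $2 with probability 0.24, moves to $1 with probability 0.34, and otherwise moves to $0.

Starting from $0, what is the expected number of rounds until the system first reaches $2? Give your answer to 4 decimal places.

3.0761

Let t(s) be the expected number of rounds to first reach $2 from state s, with t($2) = 0. Conditioning on the first round:
t($0) = 1 + 0.4·t($0) + 0.36·t($1)
t($1) = 1 + 0.24·t($0) + 0.26·t($1)
Solving: t($0) = 3.0761, t($1) = 2.3490.
Expected rounds from $0 to $2: 3.0761.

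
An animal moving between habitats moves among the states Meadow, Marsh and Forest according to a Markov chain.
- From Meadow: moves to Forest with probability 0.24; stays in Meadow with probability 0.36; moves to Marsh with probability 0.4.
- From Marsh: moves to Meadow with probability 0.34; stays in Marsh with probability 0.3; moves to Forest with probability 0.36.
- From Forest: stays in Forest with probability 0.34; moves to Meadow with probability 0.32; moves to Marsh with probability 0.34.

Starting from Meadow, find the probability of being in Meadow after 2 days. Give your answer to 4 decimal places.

Sum over the intermediate state after 1 day:
P = P(Meadow→Meadow)·P(Meadow→Meadow) + P(Meadow→Marsh)·P(Marsh→Meadow) + P(Meadow→Forest)·P(Forest→Meadow)
  = 0.36×0.36 + 0.4×0.34 + 0.24×0.32
  = 0.1296 + 0.1360 + 0.0768 = 0.3424

0.3424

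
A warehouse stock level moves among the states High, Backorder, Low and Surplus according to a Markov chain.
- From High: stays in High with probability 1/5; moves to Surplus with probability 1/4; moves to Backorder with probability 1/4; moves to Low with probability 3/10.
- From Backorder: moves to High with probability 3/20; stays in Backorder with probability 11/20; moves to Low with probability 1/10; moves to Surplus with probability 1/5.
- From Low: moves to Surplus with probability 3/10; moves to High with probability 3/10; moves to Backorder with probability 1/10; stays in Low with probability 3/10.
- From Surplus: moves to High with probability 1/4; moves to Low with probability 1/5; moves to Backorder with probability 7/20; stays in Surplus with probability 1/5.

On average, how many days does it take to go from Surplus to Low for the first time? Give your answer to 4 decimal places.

5.5987

Let t(s) be the expected number of days to first reach Low from state s, with t(Low) = 0. Conditioning on the first day:
t(High) = 1 + 0.2·t(High) + 0.25·t(Backorder) + 0.25·t(Surplus)
t(Backorder) = 1 + 0.15·t(High) + 0.55·t(Backorder) + 0.2·t(Surplus)
t(Surplus) = 1 + 0.25·t(High) + 0.35·t(Backorder) + 0.2·t(Surplus)
Solving: t(High) = 4.9916, t(Backorder) = 6.3744, t(Surplus) = 5.5987.
Expected days from Surplus to Low: 5.5987.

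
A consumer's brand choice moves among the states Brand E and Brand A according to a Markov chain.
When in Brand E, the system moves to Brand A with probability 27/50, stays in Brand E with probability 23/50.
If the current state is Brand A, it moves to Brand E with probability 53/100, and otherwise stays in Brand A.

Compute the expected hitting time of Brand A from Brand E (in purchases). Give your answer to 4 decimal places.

Let t(s) be the expected number of purchases to first reach Brand A from state s, with t(Brand A) = 0. Conditioning on the first purchase:
t(Brand E) = 1 + 0.46·t(Brand E)
Solving: t(Brand E) = 1.8519.
Expected purchases from Brand E to Brand A: 1.8519.

1.8519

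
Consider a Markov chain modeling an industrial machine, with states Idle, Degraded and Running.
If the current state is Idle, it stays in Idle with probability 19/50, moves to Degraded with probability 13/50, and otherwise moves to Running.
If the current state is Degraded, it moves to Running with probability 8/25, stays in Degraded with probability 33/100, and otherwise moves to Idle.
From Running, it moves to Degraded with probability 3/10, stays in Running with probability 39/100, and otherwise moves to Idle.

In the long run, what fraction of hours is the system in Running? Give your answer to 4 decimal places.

0.3590

Let the stationary distribution be π with π = πP and π_1 + π_2 + π_3 = 1.
π_1 = 0.38·π_1 + 0.35·π_2 + 0.31·π_3
π_2 = 0.26·π_1 + 0.33·π_2 + 0.3·π_3
Solving with the normalization constraint gives π = (0.3460, 0.2950, 0.3590).
So the stationary probability of Running is 0.3590.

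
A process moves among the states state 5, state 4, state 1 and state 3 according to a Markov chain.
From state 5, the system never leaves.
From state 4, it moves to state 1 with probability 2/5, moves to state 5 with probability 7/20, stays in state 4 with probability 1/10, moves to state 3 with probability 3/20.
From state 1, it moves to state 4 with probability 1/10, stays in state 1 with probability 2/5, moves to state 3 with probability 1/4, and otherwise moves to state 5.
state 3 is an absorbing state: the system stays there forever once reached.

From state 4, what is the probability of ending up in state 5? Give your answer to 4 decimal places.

Let h(s) be the probability of absorption at state 5 starting from transient state s. Then h(state 5) = 1 and h(state 3) = 0. By first-step analysis:
h(state 4) = 0.35·1 + 0.1·h(state 4) + 0.4·h(state 1) + 0.15·0
h(state 1) = 0.25·1 + 0.1·h(state 4) + 0.4·h(state 1) + 0.25·0
Solving: h(state 4) = 0.6200, h(state 1) = 0.5200.
Starting from state 4, the probability is 0.6200.

0.6200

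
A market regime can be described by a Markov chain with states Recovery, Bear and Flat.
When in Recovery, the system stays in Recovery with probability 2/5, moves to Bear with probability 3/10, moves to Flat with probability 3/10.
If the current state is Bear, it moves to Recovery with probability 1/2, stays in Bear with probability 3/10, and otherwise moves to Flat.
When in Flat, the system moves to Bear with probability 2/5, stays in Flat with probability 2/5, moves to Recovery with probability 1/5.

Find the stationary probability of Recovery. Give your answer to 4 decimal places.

0.3736

Let the stationary distribution be π with π = πP and π_1 + π_2 + π_3 = 1.
π_1 = 0.4·π_1 + 0.5·π_2 + 0.2·π_3
π_2 = 0.3·π_1 + 0.3·π_2 + 0.4·π_3
Solving with the normalization constraint gives π = (0.3736, 0.3297, 0.2967).
So the stationary probability of Recovery is 0.3736.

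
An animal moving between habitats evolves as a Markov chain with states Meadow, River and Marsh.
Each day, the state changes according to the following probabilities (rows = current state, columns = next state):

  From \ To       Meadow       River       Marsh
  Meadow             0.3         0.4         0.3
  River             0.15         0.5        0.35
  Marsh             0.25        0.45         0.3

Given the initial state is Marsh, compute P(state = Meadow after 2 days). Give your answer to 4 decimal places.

0.2175

Sum over the intermediate state after 1 day:
P = P(Marsh→Meadow)·P(Meadow→Meadow) + P(Marsh→River)·P(River→Meadow) + P(Marsh→Marsh)·P(Marsh→Meadow)
  = 0.25×0.3 + 0.45×0.15 + 0.3×0.25
  = 0.0750 + 0.0675 + 0.0750 = 0.2175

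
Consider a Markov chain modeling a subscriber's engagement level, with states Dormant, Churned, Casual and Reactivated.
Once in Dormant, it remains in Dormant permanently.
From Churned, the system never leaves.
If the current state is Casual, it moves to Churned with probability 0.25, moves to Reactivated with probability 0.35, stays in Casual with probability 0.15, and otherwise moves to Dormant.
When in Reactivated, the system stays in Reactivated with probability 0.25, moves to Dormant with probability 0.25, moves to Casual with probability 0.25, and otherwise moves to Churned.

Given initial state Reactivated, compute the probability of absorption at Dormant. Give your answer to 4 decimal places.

Let h(s) be the probability of absorption at Dormant starting from transient state s. Then h(Dormant) = 1 and h(Churned) = 0. By first-step analysis:
h(Casual) = 0.25·1 + 0.25·0 + 0.15·h(Casual) + 0.35·h(Reactivated)
h(Reactivated) = 0.25·1 + 0.25·0 + 0.25·h(Casual) + 0.25·h(Reactivated)
Solving: h(Casual) = 0.5000, h(Reactivated) = 0.5000.
Starting from Reactivated, the probability is 0.5000.

0.5000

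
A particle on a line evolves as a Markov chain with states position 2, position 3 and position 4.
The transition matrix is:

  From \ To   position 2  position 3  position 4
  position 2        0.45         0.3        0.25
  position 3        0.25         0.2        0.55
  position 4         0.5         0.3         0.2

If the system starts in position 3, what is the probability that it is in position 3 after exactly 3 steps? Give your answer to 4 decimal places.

Propagate the distribution vector 3 steps from position 3.
After 0 steps: (0.0000, 1.0000, 0.0000)
After 1 step: (0.2500, 0.2000, 0.5500)
After 2 steps: (0.4375, 0.2800, 0.2825)
After 3 steps: (0.4081, 0.2720, 0.3199)
P(in position 3 after 3 steps) = 0.2720

0.2720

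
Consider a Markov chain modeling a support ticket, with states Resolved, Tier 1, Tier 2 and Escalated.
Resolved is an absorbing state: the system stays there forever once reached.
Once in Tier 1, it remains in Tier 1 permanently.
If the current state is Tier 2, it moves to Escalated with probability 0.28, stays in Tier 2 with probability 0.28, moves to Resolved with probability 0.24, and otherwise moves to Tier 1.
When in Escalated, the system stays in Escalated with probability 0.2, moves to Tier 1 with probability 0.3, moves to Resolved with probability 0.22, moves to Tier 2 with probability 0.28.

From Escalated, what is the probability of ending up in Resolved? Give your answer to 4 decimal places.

Let h(s) be the probability of absorption at Resolved starting from transient state s. Then h(Resolved) = 1 and h(Tier 1) = 0. By first-step analysis:
h(Tier 2) = 0.24·1 + 0.2·0 + 0.28·h(Tier 2) + 0.28·h(Escalated)
h(Escalated) = 0.22·1 + 0.3·0 + 0.28·h(Tier 2) + 0.2·h(Escalated)
Solving: h(Tier 2) = 0.5096, h(Escalated) = 0.4534.
Starting from Escalated, the probability is 0.4534.

0.4534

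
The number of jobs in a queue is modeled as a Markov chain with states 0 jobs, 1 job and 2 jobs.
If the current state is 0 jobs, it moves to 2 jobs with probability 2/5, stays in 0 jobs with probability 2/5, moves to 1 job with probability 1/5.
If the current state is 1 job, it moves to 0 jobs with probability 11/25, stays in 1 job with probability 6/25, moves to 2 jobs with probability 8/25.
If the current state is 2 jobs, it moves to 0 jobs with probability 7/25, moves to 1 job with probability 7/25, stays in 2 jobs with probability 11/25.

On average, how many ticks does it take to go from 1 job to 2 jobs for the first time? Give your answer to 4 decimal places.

2.8261

Let t(s) be the expected number of ticks to first reach 2 jobs from state s, with t(2 jobs) = 0. Conditioning on the first tick:
t(0 jobs) = 1 + 0.4·t(0 jobs) + 0.2·t(1 job)
t(1 job) = 1 + 0.44·t(0 jobs) + 0.24·t(1 job)
Solving: t(0 jobs) = 2.6087, t(1 job) = 2.8261.
Expected ticks from 1 job to 2 jobs: 2.8261.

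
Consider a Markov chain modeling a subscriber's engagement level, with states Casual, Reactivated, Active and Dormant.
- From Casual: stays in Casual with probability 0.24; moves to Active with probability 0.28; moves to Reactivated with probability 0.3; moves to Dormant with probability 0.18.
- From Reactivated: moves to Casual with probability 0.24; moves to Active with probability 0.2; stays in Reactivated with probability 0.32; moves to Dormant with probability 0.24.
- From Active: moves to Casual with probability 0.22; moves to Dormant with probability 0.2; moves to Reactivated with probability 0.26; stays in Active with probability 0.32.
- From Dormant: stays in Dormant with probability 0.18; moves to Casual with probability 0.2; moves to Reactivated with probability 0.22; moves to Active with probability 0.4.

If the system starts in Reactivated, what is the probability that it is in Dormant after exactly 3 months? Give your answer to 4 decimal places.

0.2026

Propagate the distribution vector 3 months from Reactivated.
After 0 months: (0.0000, 1.0000, 0.0000, 0.0000)
After 1 month: (0.2400, 0.3200, 0.2000, 0.2400)
After 2 months: (0.2264, 0.2792, 0.2912, 0.2032)
After 3 months: (0.2260, 0.2777, 0.2937, 0.2026)
P(in Dormant after 3 months) = 0.2026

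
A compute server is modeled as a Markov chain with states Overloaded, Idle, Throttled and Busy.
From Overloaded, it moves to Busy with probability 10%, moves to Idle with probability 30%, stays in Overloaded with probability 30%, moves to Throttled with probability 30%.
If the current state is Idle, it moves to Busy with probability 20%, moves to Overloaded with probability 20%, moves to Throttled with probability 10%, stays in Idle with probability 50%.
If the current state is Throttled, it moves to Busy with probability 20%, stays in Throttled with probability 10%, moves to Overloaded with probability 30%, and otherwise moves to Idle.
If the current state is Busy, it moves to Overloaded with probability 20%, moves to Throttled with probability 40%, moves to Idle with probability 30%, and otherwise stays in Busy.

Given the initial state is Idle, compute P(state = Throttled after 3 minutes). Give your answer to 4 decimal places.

Propagate the distribution vector 3 minutes from Idle.
After 0 minutes: (0.0000, 1.0000, 0.0000, 0.0000)
After 1 minute: (0.2000, 0.5000, 0.1000, 0.2000)
After 2 minutes: (0.2300, 0.4100, 0.2000, 0.1600)
After 3 minutes: (0.2430, 0.4020, 0.1940, 0.1610)
P(in Throttled after 3 minutes) = 0.1940

0.1940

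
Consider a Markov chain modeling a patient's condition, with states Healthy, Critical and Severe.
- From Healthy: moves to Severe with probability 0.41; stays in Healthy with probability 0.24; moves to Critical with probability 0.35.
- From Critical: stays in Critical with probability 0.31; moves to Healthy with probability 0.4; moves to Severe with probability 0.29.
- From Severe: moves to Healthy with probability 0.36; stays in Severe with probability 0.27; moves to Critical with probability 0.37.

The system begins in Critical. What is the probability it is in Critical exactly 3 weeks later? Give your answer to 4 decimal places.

0.3429

Propagate the distribution vector 3 weeks from Critical.
After 0 weeks: (0.0000, 1.0000, 0.0000)
After 1 week: (0.4000, 0.3100, 0.2900)
After 2 weeks: (0.3244, 0.3434, 0.3322)
After 3 weeks: (0.3348, 0.3429, 0.3223)
P(in Critical after 3 weeks) = 0.3429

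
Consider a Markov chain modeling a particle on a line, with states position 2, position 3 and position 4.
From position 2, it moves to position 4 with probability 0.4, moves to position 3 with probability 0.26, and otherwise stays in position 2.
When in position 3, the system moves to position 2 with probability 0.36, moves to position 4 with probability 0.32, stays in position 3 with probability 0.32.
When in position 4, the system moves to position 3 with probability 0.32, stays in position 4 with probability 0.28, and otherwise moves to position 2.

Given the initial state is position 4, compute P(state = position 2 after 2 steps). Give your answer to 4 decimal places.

0.3632

Sum over the intermediate state after 1 step:
P = P(position 4→position 2)·P(position 2→position 2) + P(position 4→position 3)·P(position 3→position 2) + P(position 4→position 4)·P(position 4→position 2)
  = 0.4×0.34 + 0.32×0.36 + 0.28×0.4
  = 0.1360 + 0.1152 + 0.1120 = 0.3632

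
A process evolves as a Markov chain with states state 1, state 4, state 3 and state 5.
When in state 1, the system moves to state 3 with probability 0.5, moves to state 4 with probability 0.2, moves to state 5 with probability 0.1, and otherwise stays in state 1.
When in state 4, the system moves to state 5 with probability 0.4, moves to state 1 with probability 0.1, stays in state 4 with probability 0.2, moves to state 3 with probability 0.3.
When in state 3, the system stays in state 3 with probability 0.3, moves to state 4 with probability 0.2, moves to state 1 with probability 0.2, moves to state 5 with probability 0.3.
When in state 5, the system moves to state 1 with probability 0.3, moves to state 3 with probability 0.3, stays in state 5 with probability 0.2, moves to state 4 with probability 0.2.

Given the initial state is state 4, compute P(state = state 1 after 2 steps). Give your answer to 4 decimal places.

Propagate the distribution vector 2 steps from state 4.
After 0 steps: (0.0000, 1.0000, 0.0000, 0.0000)
After 1 step: (0.1000, 0.2000, 0.3000, 0.4000)
After 2 steps: (0.2200, 0.2000, 0.3200, 0.2600)
P(in state 1 after 2 steps) = 0.2200

0.2200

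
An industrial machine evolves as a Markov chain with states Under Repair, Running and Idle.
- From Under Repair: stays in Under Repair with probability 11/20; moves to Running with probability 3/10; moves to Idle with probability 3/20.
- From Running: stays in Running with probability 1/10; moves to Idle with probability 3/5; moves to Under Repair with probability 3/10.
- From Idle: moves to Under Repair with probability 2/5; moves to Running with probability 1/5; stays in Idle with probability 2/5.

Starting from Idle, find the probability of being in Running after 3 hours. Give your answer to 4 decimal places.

Propagate the distribution vector 3 hours from Idle.
After 0 hours: (0.0000, 0.0000, 1.0000)
After 1 hour: (0.4000, 0.2000, 0.4000)
After 2 hours: (0.4400, 0.2200, 0.3400)
After 3 hours: (0.4440, 0.2220, 0.3340)
P(in Running after 3 hours) = 0.2220

0.2220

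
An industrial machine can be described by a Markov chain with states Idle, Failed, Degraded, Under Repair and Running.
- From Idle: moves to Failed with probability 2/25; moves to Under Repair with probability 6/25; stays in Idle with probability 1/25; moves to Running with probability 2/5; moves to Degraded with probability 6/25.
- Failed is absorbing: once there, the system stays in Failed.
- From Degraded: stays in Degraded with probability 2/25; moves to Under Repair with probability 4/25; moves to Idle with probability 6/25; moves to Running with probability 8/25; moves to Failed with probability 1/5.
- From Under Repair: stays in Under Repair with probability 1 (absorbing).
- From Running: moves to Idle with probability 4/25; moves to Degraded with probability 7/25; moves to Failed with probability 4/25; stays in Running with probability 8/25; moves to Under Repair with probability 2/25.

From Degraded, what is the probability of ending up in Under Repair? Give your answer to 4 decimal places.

0.4715

Let h(s) be the probability of absorption at Under Repair starting from transient state s. Then h(Under Repair) = 1 and h(Failed) = 0. By first-step analysis:
h(Idle) = 0.04·h(Idle) + 0.08·0 + 0.24·h(Degraded) + 0.24·1 + 0.4·h(Running)
h(Degraded) = 0.24·h(Idle) + 0.2·0 + 0.08·h(Degraded) + 0.16·1 + 0.32·h(Running)
h(Running) = 0.16·h(Idle) + 0.16·0 + 0.28·h(Degraded) + 0.08·1 + 0.32·h(Running)
Solving: h(Idle) = 0.5519, h(Degraded) = 0.4715, h(Running) = 0.4417.
Starting from Degraded, the probability is 0.4715.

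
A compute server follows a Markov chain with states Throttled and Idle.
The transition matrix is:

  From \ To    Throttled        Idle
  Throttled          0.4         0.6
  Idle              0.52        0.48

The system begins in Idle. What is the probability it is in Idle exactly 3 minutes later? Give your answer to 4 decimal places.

0.5349

Propagate the distribution vector 3 minutes from Idle.
After 0 minutes: (0.0000, 1.0000)
After 1 minute: (0.5200, 0.4800)
After 2 minutes: (0.4576, 0.5424)
After 3 minutes: (0.4651, 0.5349)
P(in Idle after 3 minutes) = 0.5349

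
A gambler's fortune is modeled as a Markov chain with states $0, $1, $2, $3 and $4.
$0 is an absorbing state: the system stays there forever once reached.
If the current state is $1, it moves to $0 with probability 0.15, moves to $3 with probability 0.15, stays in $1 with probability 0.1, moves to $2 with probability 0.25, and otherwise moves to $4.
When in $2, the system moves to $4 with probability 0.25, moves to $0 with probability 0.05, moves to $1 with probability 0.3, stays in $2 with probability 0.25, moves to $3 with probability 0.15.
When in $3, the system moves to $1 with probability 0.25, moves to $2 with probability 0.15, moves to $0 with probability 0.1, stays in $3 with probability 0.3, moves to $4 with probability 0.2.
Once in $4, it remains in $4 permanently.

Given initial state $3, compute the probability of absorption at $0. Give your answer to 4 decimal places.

Let h(s) be the probability of absorption at $0 starting from transient state s. Then h($0) = 1 and h($4) = 0. By first-step analysis:
h($1) = 0.15·1 + 0.1·h($1) + 0.25·h($2) + 0.15·h($3) + 0.35·0
h($2) = 0.05·1 + 0.3·h($1) + 0.25·h($2) + 0.15·h($3) + 0.25·0
h($3) = 0.1·1 + 0.25·h($1) + 0.15·h($2) + 0.3·h($3) + 0.2·0
Solving: h($1) = 0.2820, h($2) = 0.2384, h($3) = 0.2947.
Starting from $3, the probability is 0.2947.

0.2947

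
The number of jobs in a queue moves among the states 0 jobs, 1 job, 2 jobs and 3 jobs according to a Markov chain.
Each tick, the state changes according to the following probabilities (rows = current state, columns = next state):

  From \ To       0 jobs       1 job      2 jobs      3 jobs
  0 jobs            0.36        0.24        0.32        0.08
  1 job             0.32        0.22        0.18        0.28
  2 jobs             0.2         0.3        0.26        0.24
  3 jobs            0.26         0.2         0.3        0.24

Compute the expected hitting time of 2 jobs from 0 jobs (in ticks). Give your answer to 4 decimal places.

Let t(s) be the expected number of ticks to first reach 2 jobs from state s, with t(2 jobs) = 0. Conditioning on the first tick:
t(0 jobs) = 1 + 0.36·t(0 jobs) + 0.24·t(1 job) + 0.08·t(3 jobs)
t(1 job) = 1 + 0.32·t(0 jobs) + 0.22·t(1 job) + 0.28·t(3 jobs)
t(3 jobs) = 1 + 0.26·t(0 jobs) + 0.2·t(1 job) + 0.24·t(3 jobs)
Solving: t(0 jobs) = 3.5102, t(1 job) = 4.0038, t(3 jobs) = 3.5703.
Expected ticks from 0 jobs to 2 jobs: 3.5102.

3.5102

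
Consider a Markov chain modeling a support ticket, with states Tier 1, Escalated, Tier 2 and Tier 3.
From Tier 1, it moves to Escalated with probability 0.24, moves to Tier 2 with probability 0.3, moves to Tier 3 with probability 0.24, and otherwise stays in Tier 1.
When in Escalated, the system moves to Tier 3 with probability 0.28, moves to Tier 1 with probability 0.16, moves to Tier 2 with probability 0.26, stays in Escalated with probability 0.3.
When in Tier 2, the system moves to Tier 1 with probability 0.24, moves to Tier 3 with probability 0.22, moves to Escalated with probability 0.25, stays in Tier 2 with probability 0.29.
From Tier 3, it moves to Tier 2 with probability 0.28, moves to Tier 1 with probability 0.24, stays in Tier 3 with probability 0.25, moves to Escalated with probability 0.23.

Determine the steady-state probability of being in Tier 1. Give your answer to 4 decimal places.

0.2152

Let the stationary distribution be π with π = πP and π_1 + π_2 + π_3 + π_4 = 1.
π_1 = 0.22·π_1 + 0.16·π_2 + 0.24·π_3 + 0.24·π_4
π_2 = 0.24·π_1 + 0.3·π_2 + 0.25·π_3 + 0.23·π_4
π_3 = 0.3·π_1 + 0.26·π_2 + 0.29·π_3 + 0.28·π_4
Solving with the normalization constraint gives π = (0.2152, 0.2557, 0.2820, 0.2471).
So the stationary probability of Tier 1 is 0.2152.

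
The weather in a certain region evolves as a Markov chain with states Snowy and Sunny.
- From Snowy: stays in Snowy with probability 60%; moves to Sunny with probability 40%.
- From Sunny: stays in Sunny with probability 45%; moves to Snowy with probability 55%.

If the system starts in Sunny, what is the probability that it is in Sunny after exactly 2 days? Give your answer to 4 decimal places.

0.4225

Sum over the intermediate state after 1 day:
P = P(Sunny→Snowy)·P(Snowy→Sunny) + P(Sunny→Sunny)·P(Sunny→Sunny)
  = 0.55×0.4 + 0.45×0.45
  = 0.2200 + 0.2025 = 0.4225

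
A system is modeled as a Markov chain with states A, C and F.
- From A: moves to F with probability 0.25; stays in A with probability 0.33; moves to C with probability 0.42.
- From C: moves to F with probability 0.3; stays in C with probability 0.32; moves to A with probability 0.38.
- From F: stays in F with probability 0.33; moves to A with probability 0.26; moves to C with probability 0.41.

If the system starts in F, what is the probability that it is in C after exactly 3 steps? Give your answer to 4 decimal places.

Propagate the distribution vector 3 steps from F.
After 0 steps: (0.0000, 0.0000, 1.0000)
After 1 step: (0.2600, 0.4100, 0.3300)
After 2 steps: (0.3274, 0.3757, 0.2969)
After 3 steps: (0.3280, 0.3795, 0.2925)
P(in C after 3 steps) = 0.3795

0.3795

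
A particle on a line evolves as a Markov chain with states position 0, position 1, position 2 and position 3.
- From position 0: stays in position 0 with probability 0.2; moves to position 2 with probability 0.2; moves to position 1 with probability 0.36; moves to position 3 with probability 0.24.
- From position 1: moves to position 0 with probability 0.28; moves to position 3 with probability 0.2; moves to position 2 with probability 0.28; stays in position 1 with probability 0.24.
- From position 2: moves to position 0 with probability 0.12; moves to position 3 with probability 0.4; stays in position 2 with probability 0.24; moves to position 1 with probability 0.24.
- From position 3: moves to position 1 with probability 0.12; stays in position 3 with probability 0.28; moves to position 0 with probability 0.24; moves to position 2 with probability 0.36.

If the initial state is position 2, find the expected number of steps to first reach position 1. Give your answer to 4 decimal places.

Let t(s) be the expected number of steps to first reach position 1 from state s, with t(position 1) = 0. Conditioning on the first step:
t(position 0) = 1 + 0.2·t(position 0) + 0.2·t(position 2) + 0.24·t(position 3)
t(position 2) = 1 + 0.12·t(position 0) + 0.24·t(position 2) + 0.4·t(position 3)
t(position 3) = 1 + 0.24·t(position 0) + 0.36·t(position 2) + 0.28·t(position 3)
Solving: t(position 0) = 3.8631, t(position 2) = 4.5254, t(position 3) = 4.9393.
Expected steps from position 2 to position 1: 4.5254.

4.5254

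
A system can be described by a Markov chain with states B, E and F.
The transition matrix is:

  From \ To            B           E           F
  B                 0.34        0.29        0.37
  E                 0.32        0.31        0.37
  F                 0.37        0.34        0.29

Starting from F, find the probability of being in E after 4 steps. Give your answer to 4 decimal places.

Propagate the distribution vector 4 steps from F.
After 0 steps: (0.0000, 0.0000, 1.0000)
After 1 step: (0.3700, 0.3400, 0.2900)
After 2 steps: (0.3419, 0.3113, 0.3468)
After 3 steps: (0.3442, 0.3136, 0.3423)
After 4 steps: (0.3440, 0.3134, 0.3426)
P(in E after 4 steps) = 0.3134

0.3134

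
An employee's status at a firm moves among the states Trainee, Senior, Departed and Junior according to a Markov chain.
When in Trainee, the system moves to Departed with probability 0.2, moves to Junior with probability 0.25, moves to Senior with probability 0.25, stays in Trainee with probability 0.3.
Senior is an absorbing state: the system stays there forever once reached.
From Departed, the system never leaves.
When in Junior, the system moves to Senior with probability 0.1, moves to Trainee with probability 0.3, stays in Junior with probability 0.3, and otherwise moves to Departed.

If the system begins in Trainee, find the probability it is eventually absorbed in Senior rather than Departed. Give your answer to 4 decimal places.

0.4819

Let h(s) be the probability of absorption at Senior starting from transient state s. Then h(Senior) = 1 and h(Departed) = 0. By first-step analysis:
h(Trainee) = 0.3·h(Trainee) + 0.25·1 + 0.2·0 + 0.25·h(Junior)
h(Junior) = 0.3·h(Trainee) + 0.1·1 + 0.3·0 + 0.3·h(Junior)
Solving: h(Trainee) = 0.4819, h(Junior) = 0.3494.
Starting from Trainee, the probability is 0.4819.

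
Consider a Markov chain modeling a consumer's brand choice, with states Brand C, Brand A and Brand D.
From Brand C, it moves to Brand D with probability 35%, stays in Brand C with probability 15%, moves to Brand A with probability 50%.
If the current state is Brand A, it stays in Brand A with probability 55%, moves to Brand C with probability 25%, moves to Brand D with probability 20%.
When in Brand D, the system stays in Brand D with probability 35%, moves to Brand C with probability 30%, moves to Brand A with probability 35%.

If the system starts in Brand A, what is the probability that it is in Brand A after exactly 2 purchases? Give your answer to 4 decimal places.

Sum over the intermediate state after 1 purchase:
P = P(Brand A→Brand C)·P(Brand C→Brand A) + P(Brand A→Brand A)·P(Brand A→Brand A) + P(Brand A→Brand D)·P(Brand D→Brand A)
  = 0.25×0.5 + 0.55×0.55 + 0.2×0.35
  = 0.1250 + 0.3025 + 0.0700 = 0.4975

0.4975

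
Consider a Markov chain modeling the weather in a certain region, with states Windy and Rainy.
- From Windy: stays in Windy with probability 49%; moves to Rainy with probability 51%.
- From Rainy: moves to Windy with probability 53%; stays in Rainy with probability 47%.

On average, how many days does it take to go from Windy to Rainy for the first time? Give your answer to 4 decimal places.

Let t(s) be the expected number of days to first reach Rainy from state s, with t(Rainy) = 0. Conditioning on the first day:
t(Windy) = 1 + 0.49·t(Windy)
Solving: t(Windy) = 1.9608.
Expected days from Windy to Rainy: 1.9608.

1.9608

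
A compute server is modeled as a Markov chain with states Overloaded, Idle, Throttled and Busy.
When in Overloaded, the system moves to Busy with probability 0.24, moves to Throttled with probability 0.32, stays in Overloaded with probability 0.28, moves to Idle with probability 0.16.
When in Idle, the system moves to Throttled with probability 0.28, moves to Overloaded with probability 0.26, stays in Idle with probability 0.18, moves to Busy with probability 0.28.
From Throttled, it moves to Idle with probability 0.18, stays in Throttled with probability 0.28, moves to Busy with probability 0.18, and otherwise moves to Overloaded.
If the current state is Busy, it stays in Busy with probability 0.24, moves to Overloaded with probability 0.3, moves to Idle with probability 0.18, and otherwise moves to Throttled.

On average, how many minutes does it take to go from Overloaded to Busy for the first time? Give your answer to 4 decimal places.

4.3724

Let t(s) be the expected number of minutes to first reach Busy from state s, with t(Busy) = 0. Conditioning on the first minute:
t(Overloaded) = 1 + 0.28·t(Overloaded) + 0.16·t(Idle) + 0.32·t(Throttled)
t(Idle) = 1 + 0.26·t(Overloaded) + 0.18·t(Idle) + 0.28·t(Throttled)
t(Throttled) = 1 + 0.36·t(Overloaded) + 0.18·t(Idle) + 0.28·t(Throttled)
Solving: t(Overloaded) = 4.3724, t(Idle) = 4.1838, t(Throttled) = 4.6211.
Expected minutes from Overloaded to Busy: 4.3724.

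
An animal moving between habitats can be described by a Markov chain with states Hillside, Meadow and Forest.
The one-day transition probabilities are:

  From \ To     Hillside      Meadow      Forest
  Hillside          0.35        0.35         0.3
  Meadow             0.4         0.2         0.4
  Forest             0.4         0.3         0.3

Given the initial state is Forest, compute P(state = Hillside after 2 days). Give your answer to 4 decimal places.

Sum over the intermediate state after 1 day:
P = P(Forest→Hillside)·P(Hillside→Hillside) + P(Forest→Meadow)·P(Meadow→Hillside) + P(Forest→Forest)·P(Forest→Hillside)
  = 0.4×0.35 + 0.3×0.4 + 0.3×0.4
  = 0.1400 + 0.1200 + 0.1200 = 0.3800

0.3800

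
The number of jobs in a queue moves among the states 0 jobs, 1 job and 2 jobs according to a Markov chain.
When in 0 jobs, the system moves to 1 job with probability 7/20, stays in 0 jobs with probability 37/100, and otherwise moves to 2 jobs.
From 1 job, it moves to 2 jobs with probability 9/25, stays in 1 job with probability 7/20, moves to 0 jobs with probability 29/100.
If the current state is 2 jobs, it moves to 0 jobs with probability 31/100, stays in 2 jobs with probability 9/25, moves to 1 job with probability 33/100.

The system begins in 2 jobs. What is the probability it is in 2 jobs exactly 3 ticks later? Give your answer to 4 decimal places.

Propagate the distribution vector 3 ticks from 2 jobs.
After 0 ticks: (0.0000, 0.0000, 1.0000)
After 1 tick: (0.3100, 0.3300, 0.3600)
After 2 ticks: (0.3220, 0.3428, 0.3352)
After 3 ticks: (0.3225, 0.3433, 0.3342)
P(in 2 jobs after 3 ticks) = 0.3342

0.3342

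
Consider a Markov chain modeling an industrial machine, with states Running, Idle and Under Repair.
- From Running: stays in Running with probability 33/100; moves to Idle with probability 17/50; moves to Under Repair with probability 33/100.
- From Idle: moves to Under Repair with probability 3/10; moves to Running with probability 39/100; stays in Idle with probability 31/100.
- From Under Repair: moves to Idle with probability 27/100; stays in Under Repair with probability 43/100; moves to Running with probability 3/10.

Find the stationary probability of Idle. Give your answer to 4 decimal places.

0.3059

Let the stationary distribution be π with π = πP and π_1 + π_2 + π_3 = 1.
π_1 = 0.33·π_1 + 0.39·π_2 + 0.3·π_3
π_2 = 0.34·π_1 + 0.31·π_2 + 0.27·π_3
Solving with the normalization constraint gives π = (0.3377, 0.3059, 0.3565).
So the stationary probability of Idle is 0.3059.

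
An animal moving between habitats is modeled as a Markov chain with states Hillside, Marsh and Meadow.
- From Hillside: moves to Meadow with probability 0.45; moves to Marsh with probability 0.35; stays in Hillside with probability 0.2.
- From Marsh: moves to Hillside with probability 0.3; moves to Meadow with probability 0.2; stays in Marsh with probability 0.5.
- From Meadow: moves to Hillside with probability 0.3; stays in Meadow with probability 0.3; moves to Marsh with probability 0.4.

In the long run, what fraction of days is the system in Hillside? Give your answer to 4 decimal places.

Let the stationary distribution be π with π = πP and π_1 + π_2 + π_3 = 1.
π_1 = 0.2·π_1 + 0.3·π_2 + 0.3·π_3
π_2 = 0.35·π_1 + 0.5·π_2 + 0.4·π_3
Solving with the normalization constraint gives π = (0.2727, 0.4293, 0.2980).
So the stationary probability of Hillside is 0.2727.

0.2727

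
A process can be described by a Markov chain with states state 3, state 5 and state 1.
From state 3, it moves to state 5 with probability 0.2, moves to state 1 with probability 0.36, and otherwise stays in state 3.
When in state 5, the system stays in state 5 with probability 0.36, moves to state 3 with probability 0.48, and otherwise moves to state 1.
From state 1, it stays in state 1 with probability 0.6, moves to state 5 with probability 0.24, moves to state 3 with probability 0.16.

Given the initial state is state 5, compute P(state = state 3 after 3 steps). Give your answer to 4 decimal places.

Propagate the distribution vector 3 steps from state 5.
After 0 steps: (0.0000, 1.0000, 0.0000)
After 1 step: (0.4800, 0.3600, 0.1600)
After 2 steps: (0.4096, 0.2640, 0.3264)
After 3 steps: (0.3592, 0.2553, 0.3855)
P(in state 3 after 3 steps) = 0.3592

0.3592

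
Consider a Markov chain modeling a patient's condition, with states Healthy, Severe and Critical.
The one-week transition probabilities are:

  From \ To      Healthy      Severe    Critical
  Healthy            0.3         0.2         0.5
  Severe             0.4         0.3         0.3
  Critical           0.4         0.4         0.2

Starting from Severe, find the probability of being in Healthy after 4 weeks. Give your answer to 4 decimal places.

Propagate the distribution vector 4 weeks from Severe.
After 0 weeks: (0.0000, 1.0000, 0.0000)
After 1 week: (0.4000, 0.3000, 0.3000)
After 2 weeks: (0.3600, 0.2900, 0.3500)
After 3 weeks: (0.3640, 0.2990, 0.3370)
After 4 weeks: (0.3636, 0.2973, 0.3391)
P(in Healthy after 4 weeks) = 0.3636

0.3636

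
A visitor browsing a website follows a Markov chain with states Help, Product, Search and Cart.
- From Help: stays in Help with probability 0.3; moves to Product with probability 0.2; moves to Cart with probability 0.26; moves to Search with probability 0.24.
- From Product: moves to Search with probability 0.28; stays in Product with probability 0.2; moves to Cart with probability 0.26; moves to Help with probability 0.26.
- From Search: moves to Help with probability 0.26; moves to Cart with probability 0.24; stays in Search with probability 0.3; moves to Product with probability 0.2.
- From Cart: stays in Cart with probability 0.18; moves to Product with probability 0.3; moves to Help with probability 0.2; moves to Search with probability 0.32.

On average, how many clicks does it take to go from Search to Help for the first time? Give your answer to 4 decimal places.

Let t(s) be the expected number of clicks to first reach Help from state s, with t(Help) = 0. Conditioning on the first click:
t(Product) = 1 + 0.2·t(Product) + 0.28·t(Search) + 0.26·t(Cart)
t(Search) = 1 + 0.2·t(Product) + 0.3·t(Search) + 0.24·t(Cart)
t(Cart) = 1 + 0.3·t(Product) + 0.32·t(Search) + 0.18·t(Cart)
Solving: t(Product) = 4.0670, t(Search) = 4.0624, t(Cart) = 4.2927.
Expected clicks from Search to Help: 4.0624.

4.0624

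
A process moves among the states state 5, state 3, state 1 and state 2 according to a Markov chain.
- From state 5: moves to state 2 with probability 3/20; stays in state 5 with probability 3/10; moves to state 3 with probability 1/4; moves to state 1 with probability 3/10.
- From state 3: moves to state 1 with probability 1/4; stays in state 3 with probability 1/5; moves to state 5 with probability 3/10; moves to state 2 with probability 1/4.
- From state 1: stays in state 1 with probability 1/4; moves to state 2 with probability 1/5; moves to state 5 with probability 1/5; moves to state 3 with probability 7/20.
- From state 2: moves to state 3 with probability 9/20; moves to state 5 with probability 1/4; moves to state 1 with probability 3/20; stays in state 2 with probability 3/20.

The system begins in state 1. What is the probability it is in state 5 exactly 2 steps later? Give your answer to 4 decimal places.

Propagate the distribution vector 2 steps from state 1.
After 0 steps: (0.0000, 0.0000, 1.0000, 0.0000)
After 1 step: (0.2000, 0.3500, 0.2500, 0.2000)
After 2 steps: (0.2650, 0.2975, 0.2400, 0.1975)
P(in state 5 after 2 steps) = 0.2650

0.2650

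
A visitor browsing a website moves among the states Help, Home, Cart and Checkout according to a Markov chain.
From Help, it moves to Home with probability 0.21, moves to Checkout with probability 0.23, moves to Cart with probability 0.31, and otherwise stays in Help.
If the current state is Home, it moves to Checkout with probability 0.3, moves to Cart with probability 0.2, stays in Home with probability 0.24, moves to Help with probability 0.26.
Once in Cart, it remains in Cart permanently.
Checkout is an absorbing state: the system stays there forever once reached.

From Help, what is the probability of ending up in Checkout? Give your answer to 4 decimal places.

0.4614

Let h(s) be the probability of absorption at Checkout starting from transient state s. Then h(Checkout) = 1 and h(Cart) = 0. By first-step analysis:
h(Help) = 0.25·h(Help) + 0.21·h(Home) + 0.31·0 + 0.23·1
h(Home) = 0.26·h(Help) + 0.24·h(Home) + 0.2·0 + 0.3·1
Solving: h(Help) = 0.4614, h(Home) = 0.5526.
Starting from Help, the probability is 0.4614.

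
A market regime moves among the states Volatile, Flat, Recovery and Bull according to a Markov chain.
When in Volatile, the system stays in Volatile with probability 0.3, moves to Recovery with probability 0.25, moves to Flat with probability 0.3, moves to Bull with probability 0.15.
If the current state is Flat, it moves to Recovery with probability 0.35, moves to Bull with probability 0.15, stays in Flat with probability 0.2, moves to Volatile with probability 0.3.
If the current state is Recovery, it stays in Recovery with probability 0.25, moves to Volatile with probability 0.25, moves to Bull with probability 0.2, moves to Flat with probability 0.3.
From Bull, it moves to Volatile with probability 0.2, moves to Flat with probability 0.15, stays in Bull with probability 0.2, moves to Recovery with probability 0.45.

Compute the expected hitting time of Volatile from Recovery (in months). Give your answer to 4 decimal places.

3.9530

Let t(s) be the expected number of months to first reach Volatile from state s, with t(Volatile) = 0. Conditioning on the first month:
t(Flat) = 1 + 0.2·t(Flat) + 0.35·t(Recovery) + 0.15·t(Bull)
t(Recovery) = 1 + 0.3·t(Flat) + 0.25·t(Recovery) + 0.2·t(Bull)
t(Bull) = 1 + 0.15·t(Flat) + 0.45·t(Recovery) + 0.2·t(Bull)
Solving: t(Flat) = 3.7630, t(Recovery) = 3.9530, t(Bull) = 4.1791.
Expected months from Recovery to Volatile: 3.9530.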